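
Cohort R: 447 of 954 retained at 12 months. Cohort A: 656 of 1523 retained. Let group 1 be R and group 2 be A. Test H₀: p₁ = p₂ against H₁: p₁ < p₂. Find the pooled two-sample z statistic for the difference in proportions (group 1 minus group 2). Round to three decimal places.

z = 1.843

p̂₁ = 447/954 = 0.46855, p̂₂ = 656/1523 = 0.43073.
Pooled p̂ = (447+656)/(954+1523) = 1103/2477 = 0.44530.
SE = √(p̂(1−p̂)(1/n₁+1/n₂)) = √(0.44530·0.55470·0.00170482) = √(0.000421103) = 0.02052.
z = (0.46855 − 0.43073)/0.02052 = 0.03782/0.02052 = 1.843.
p-value = P(Z < 1.843) ≈ 0.9674.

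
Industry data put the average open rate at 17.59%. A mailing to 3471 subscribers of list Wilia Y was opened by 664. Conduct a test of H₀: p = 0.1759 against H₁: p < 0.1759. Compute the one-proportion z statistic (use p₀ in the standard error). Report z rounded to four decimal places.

p̂ = 664/3471 = 0.1912993.
SE = √(p₀(1−p₀)/n) = √(0.14496/3471) = 0.0064624.
z = (0.1912993 − 0.1759)/0.0064624 = 0.0153993/0.0064624 = 2.3829.
p-value = P(Z < 2.383) ≈ 0.9914.

z = 2.3829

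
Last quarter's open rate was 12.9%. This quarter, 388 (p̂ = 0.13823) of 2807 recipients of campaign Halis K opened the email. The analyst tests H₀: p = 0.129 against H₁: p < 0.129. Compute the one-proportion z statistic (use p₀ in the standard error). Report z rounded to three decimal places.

p̂ = 388/2807 = 0.13823.
Standard error under H₀: √(0.129×0.871/2807) = 0.00633.
z = (0.13823 − 0.129)/0.00633 = 0.00923/0.00633 = 1.458.

z = 1.458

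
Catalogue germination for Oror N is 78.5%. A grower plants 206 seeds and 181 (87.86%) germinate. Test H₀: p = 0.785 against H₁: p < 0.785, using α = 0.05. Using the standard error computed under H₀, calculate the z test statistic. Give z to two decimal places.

z = 3.27

p̂ = 181/206 = 0.8786.
Under H₀, SE = √(0.785·0.215/206) = √(0.000819296) = 0.0286.
z = (0.8786 − 0.785)/0.0286 = 0.0936/0.0286 = 3.27.
p-value = P(Z < 3.271) ≈ 0.9995; since p > α = 0.05, fail to reject H₀.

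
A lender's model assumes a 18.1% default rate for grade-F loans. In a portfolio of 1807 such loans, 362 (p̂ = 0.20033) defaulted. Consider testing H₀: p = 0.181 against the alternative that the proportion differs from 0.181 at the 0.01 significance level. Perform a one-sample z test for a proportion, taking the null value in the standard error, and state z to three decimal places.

p̂ = 362/1807 ≈ 0.20033.
Under H₀, SE = √(0.181·0.819/1807) = √(8.2036e-05) = 0.00906.
z = (0.20033 − 0.181)/0.00906 = 0.01933/0.00906 = 2.134.
p-value = 2·P(Z > 2.134) ≈ 0.0328. With α = 0.01, fail to reject H₀.

z = 2.134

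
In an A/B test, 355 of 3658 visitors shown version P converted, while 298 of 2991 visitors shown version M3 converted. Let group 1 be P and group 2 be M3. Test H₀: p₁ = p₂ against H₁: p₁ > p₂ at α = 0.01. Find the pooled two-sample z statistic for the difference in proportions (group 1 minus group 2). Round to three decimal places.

p̂₁ = 355/3658 ≈ 0.097048, p̂₂ = 298/2991 ≈ 0.099632.
Pooled p̂ = (355+298)/(3658+2991) = 653/6649 = 0.098210.
SE = √(p̂(1−p̂)(1/n₁+1/n₂)) = √(0.098210·0.901790·0.00060771) = √(5.38218e-05) = 0.007336.
z = (0.097048 − 0.099632)/0.007336 = -0.002584/0.007336 = -0.352.
p-value = P(Z > -0.352) ≈ 0.6377; since p > α = 0.01, fail to reject H₀.

z = -0.352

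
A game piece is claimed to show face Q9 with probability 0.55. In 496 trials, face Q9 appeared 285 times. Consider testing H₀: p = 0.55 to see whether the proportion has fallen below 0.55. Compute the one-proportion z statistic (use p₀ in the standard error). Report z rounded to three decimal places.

z = 1.101

p̂ = 285/496 = 0.57460.
SE = √(p₀(1−p₀)/n) = √(0.2475/496) = 0.02234.
z = (0.57460 − 0.55)/0.02234 = 0.02460/0.02234 = 1.101.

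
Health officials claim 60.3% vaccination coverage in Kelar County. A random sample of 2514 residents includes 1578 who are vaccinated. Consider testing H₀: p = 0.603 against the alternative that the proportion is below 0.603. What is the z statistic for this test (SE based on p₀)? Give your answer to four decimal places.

p̂ = 1578/2514 ≈ 0.627685.
Under H₀, SE = √(0.603·0.397/2514) = √(9.52232e-05) = 0.009758.
z = (0.627685 − 0.603)/0.009758 = 0.024685/0.009758 = 2.5297.

z = 2.5297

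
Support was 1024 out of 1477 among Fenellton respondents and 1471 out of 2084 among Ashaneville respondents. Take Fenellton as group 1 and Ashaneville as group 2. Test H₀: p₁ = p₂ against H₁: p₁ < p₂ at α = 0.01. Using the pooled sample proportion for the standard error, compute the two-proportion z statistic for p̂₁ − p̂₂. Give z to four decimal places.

p̂₁ = 1024/1477 = 0.693297, p̂₂ = 1471/2084 = 0.705854.
Pooled p̂ = (1024+1471)/(1477+2084) = 2495/3561 = 0.700646.
SE = √(p̂(1−p̂)(1/n₁+1/n₂)) = √(0.700646·0.299354·0.00115689) = √(0.000242648) = 0.015577.
z = (0.693297 − 0.705854)/0.015577 = -0.012557/0.015577 = -0.8061.
p-value = P(Z < -0.806) ≈ 0.2101. With α = 0.01, fail to reject H₀.

z = -0.8061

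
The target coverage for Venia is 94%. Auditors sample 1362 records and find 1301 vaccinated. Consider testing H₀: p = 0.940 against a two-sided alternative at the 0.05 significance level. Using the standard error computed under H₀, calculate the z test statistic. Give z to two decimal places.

p̂ = 1301/1362 = 0.95521.
Under H₀, SE = √(0.94·0.06/1362) = √(4.14097e-05) = 0.00644.
z = (0.95521 − 0.94)/0.00644 = 0.01521/0.00644 = 2.36.
Two-sided p-value ≈ 2·Φ(−2.364) = 0.0181; since p < α = 0.05, reject H₀.

z = 2.36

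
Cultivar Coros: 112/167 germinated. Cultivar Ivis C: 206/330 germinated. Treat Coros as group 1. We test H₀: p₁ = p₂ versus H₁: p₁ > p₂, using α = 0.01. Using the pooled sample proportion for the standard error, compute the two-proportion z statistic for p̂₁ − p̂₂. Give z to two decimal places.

z = 1.02

p̂₁ = 112/167 = 0.6707, p̂₂ = 206/330 = 0.6242.
Pooled p̂ = (112+206)/(167+330) = 318/497 = 0.6398.
SE = √(p̂(1−p̂)(1/n₁+1/n₂)) = √(0.6398·0.3602·0.00901833) = √(0.00207823) = 0.0456.
z = (0.6707 − 0.6242)/0.0456 = 0.0465/0.0456 = 1.02.
p-value = P(Z > 1.018) ≈ 0.1543; since p > α = 0.01, fail to reject H₀.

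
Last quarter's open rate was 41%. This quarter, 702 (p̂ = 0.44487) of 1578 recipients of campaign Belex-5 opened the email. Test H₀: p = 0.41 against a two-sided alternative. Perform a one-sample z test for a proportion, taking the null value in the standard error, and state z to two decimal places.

z = 2.82

p̂ = 702/1578 = 0.44487.
Under H₀, SE = √(0.41·0.59/1578) = √(0.000153295) = 0.01238.
z = (0.44487 − 0.41)/0.01238 = 0.03487/0.01238 = 2.82.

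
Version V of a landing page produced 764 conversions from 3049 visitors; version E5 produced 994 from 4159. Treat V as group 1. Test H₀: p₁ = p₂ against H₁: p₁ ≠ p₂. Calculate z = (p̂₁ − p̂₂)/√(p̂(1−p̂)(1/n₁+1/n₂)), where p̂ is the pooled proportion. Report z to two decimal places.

p̂₁ = 764/3049 ≈ 0.25057, p̂₂ = 994/4159 ≈ 0.23900.
Pooled p̂ = (764+994)/(3049+4159) = 1758/7208 = 0.24390.
SE = √(0.184411 × 0.000568419) = 0.01024.
z = (0.25057 − 0.23900)/0.01024 = 0.01157/0.01024 = 1.13.

z = 1.13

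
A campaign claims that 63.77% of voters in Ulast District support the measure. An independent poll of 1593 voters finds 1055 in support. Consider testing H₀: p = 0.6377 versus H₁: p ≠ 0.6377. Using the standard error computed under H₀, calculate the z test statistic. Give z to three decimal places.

p̂ = 1055/1593 = 0.662272.
Standard error under H₀: √(0.6377×0.3623/1593) = 0.012043.
z = (0.662272 − 0.6377)/0.012043 = 0.024572/0.012043 = 2.040.

z = 2.040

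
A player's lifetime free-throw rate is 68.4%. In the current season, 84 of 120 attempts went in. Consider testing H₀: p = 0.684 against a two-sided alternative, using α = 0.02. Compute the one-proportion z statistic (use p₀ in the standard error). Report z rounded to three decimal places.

z = 0.377

p̂ = 84/120 ≈ 0.70000.
SE = √(p₀(1−p₀)/n) = √(0.21614/120) = 0.04244.
z = (0.70000 − 0.684)/0.04244 = 0.01600/0.04244 = 0.377.
p-value = 2·P(Z > 0.377) ≈ 0.7062. With α = 0.02, fail to reject H₀.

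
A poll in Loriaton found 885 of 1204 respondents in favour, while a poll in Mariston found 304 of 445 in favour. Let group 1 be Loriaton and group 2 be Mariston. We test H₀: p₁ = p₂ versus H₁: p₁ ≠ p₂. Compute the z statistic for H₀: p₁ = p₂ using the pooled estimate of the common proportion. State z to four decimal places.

z = 2.0861

p̂₁ = 885/1204 = 0.735050, p̂₂ = 304/445 = 0.683146.
Pooled p̂ = (885+304)/(1204+445) = 1189/1649 = 0.721043.
SE = √(0.20114 × 0.00307776) = 0.024881.
z = (0.735050 − 0.683146)/0.024881 = 0.051904/0.024881 = 2.0861.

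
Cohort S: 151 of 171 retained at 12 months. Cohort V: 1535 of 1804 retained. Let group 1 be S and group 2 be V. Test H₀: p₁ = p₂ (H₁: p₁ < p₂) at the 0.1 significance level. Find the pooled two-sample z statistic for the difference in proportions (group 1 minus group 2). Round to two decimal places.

z = 1.14

p̂₁ = 151/171 = 0.88304, p̂₂ = 1535/1804 = 0.85089.
Pooled p̂ = (151+1535)/(171+1804) = 1686/1975 = 0.85367.
SE = √(0.124917 × 0.00640228) = 0.02828.
z = (0.88304 − 0.85089)/0.02828 = 0.03215/0.02828 = 1.14.
p-value = P(Z < 1.137) ≈ 0.8722, so at α = 0.1 we fail to reject H₀.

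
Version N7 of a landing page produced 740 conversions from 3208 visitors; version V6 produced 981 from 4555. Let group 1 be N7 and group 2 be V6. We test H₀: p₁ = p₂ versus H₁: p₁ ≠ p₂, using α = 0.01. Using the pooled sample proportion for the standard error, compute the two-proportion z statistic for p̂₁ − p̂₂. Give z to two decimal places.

z = 1.60

p̂₁ = 740/3208 = 0.23067, p̂₂ = 981/4555 = 0.21537.
Pooled p̂ = (740+981)/(3208+4555) = 1721/7763 = 0.22169.
SE = √(0.172545 × 0.00053126) = 0.00957.
z = (0.23067 − 0.21537)/0.00957 = 0.01530/0.00957 = 1.60.
Two-sided p-value ≈ 2·Φ(−1.599) = 0.1099, so at α = 0.01 we fail to reject H₀.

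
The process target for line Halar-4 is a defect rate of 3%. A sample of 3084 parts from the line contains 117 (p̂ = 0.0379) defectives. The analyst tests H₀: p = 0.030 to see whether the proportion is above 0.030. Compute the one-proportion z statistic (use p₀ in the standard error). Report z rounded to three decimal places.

z = 2.584

p̂ = 117/3084 = 0.037938.
SE = √(p₀(1−p₀)/n) = √(0.0291/3084) = 0.003072.
z = (0.037938 − 0.03)/0.003072 = 0.007938/0.003072 = 2.584.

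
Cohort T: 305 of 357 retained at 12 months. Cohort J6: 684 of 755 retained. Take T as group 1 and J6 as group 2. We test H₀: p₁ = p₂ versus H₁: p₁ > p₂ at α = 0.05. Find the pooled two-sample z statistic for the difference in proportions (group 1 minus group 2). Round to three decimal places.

p̂₁ = 305/357 = 0.85434, p̂₂ = 684/755 = 0.90596.
Pooled p̂ = (305+684)/(357+755) = 989/1112 = 0.88939.
SE = √(0.0983766 × 0.00412562) = 0.02015.
z = (0.85434 − 0.90596)/0.02015 = -0.05162/0.02015 = -2.562.
p-value = P(Z > -2.562) ≈ 0.9948. With α = 0.05, fail to reject H₀.

z = -2.562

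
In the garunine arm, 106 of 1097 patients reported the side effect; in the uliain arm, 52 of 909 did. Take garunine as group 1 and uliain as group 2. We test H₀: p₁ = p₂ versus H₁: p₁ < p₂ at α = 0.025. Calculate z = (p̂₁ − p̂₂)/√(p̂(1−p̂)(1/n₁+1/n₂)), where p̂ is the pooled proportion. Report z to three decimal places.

z = 3.263

p̂₁ = 106/1097 ≈ 0.09663, p̂₂ = 52/909 ≈ 0.05721.
Pooled p̂ = (106+52)/(1097+909) = 158/2006 = 0.07876.
SE = √(p̂(1−p̂)(1/n₁+1/n₂)) = √(0.07876·0.92124·0.00201169) = √(0.000145968) = 0.01208.
z = (0.09663 − 0.05721)/0.01208 = 0.03942/0.01208 = 3.263.
p-value = P(Z < 3.263) ≈ 0.9994; since p > α = 0.025, fail to reject H₀.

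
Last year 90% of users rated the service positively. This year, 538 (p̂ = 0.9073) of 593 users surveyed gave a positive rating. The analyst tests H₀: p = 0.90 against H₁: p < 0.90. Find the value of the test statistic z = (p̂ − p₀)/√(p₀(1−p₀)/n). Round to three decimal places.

z = 0.589

p̂ = 538/593 ≈ 0.907251.
Standard error under H₀: √(0.9×0.1/593) = 0.012320.
z = (0.907251 − 0.9)/0.012320 = 0.007251/0.012320 = 0.589.
p-value = P(Z < 0.589) ≈ 0.7219.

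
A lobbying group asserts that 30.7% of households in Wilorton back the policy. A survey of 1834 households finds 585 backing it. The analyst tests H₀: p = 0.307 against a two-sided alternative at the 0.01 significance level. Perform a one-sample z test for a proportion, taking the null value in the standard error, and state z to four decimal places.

p̂ = 585/1834 ≈ 0.318975.
SE = √(p₀(1−p₀)/n) = √(0.21275/1834) = 0.010771.
z = (0.318975 − 0.307)/0.010771 = 0.011975/0.010771 = 1.1118.
Two-sided p-value ≈ 2·Φ(−1.112) = 0.2662. With α = 0.01, fail to reject H₀.

z = 1.1118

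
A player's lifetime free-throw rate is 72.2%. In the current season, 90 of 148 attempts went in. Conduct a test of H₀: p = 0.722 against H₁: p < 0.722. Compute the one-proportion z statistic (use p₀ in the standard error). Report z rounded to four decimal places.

z = -3.0927

p̂ = 90/148 = 0.608108.
SE = √(p₀(1−p₀)/n) = √(0.20072/148) = 0.036826.
z = (0.608108 − 0.722)/0.036826 = -0.113892/0.036826 = -3.0927.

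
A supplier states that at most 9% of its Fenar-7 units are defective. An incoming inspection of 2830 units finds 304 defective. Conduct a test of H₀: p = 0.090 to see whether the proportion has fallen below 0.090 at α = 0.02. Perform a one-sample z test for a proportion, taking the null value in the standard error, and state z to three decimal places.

p̂ = 304/2830 ≈ 0.10742.
Standard error under H₀: √(0.09×0.91/2830) = 0.00538.
z = (0.10742 − 0.09)/0.00538 = 0.01742/0.00538 = 3.238.
p-value = P(Z < 3.238) ≈ 0.9994. With α = 0.02, fail to reject H₀.

z = 3.238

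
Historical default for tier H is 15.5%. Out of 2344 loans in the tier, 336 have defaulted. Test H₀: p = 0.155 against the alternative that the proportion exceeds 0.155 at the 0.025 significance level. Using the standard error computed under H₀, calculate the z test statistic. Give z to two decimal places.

p̂ = 336/2344 = 0.1433.
SE = √(p₀(1−p₀)/n) = √(0.13098/2344) = 0.0075.
z = (0.1433 − 0.155)/0.0075 = -0.0117/0.0075 = -1.56.
p-value = P(Z > -1.559) ≈ 0.9405. With α = 0.025, fail to reject H₀.

z = -1.56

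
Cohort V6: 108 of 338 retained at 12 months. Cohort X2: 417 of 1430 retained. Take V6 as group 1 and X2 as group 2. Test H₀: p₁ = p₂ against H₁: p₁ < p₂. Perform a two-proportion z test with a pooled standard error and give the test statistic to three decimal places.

p̂₁ = 108/338 = 0.31953, p̂₂ = 417/1430 = 0.29161.
Pooled p̂ = (108+417)/(338+1430) = 525/1768 = 0.29695.
SE = √(p̂(1−p̂)(1/n₁+1/n₂)) = √(0.29695·0.70305·0.00365788) = √(0.000763652) = 0.02763.
z = (0.31953 − 0.29161)/0.02763 = 0.02792/0.02763 = 1.010.
p-value = P(Z < 1.010) ≈ 0.8438.

z = 1.010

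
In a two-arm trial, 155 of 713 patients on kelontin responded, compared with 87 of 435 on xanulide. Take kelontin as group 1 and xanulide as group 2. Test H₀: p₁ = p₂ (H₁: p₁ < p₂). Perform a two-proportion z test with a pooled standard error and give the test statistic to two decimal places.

p̂₁ = 155/713 = 0.2174, p̂₂ = 87/435 = 0.2000.
Pooled p̂ = (155+87)/(713+435) = 242/1148 = 0.2108.
SE = √(p̂(1−p̂)(1/n₁+1/n₂)) = √(0.2108·0.7892·0.00370138) = √(0.000615776) = 0.0248.
z = (0.2174 − 0.2000)/0.0248 = 0.0174/0.0248 = 0.70.

z = 0.70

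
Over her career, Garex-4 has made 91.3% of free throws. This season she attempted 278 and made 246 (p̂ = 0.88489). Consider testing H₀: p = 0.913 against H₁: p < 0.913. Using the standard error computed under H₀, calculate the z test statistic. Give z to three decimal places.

p̂ = 246/278 ≈ 0.88489.
Under H₀, SE = √(0.913·0.087/278) = √(0.000285723) = 0.01690.
z = (0.88489 − 0.913)/0.01690 = -0.02811/0.01690 = -1.663.
p-value = P(Z < -1.663) ≈ 0.0482.

z = -1.663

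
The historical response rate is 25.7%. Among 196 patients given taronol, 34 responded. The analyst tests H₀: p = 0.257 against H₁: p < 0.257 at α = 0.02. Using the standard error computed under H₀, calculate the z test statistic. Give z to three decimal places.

p̂ = 34/196 = 0.17347.
Standard error under H₀: √(0.257×0.743/196) = 0.03121.
z = (0.17347 − 0.257)/0.03121 = -0.08353/0.03121 = -2.676.
p-value = P(Z < -2.676) ≈ 0.0037, so at α = 0.02 we reject H₀.

z = -2.676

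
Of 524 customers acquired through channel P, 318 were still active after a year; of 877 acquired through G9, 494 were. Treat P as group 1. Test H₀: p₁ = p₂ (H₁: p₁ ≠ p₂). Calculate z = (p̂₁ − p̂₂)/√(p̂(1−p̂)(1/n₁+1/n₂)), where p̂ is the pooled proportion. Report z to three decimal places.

z = 1.599

p̂₁ = 318/524 ≈ 0.60687, p̂₂ = 494/877 ≈ 0.56328.
Pooled p̂ = (318+494)/(524+877) = 812/1401 = 0.57959.
SE = √(p̂(1−p̂)(1/n₁+1/n₂)) = √(0.57959·0.42041·0.00304865) = √(0.000742852) = 0.02726.
z = (0.60687 − 0.56328)/0.02726 = 0.04359/0.02726 = 1.599.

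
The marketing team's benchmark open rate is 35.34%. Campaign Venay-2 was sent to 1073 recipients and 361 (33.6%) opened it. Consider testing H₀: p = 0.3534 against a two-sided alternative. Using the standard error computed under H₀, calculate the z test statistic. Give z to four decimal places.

p̂ = 361/1073 ≈ 0.336440.
Standard error under H₀: √(0.3534×0.6466/1073) = 0.014593.
z = (0.336440 − 0.3534)/0.014593 = -0.016960/0.014593 = -1.1622.

z = -1.1622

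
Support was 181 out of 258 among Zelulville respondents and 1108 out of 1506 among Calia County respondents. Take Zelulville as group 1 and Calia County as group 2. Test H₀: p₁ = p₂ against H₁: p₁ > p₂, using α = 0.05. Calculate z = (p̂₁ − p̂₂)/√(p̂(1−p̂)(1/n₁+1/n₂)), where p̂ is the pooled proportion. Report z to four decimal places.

p̂₁ = 181/258 ≈ 0.701550, p̂₂ = 1108/1506 ≈ 0.735724.
Pooled p̂ = (181+1108)/(258+1506) = 1289/1764 = 0.730726.
SE = √(0.196766 × 0.00453998) = 0.029888.
z = (0.701550 − 0.735724)/0.029888 = -0.034174/0.029888 = -1.1434.
p-value = P(Z > -1.143) ≈ 0.8736. With α = 0.05, fail to reject H₀.

z = -1.1434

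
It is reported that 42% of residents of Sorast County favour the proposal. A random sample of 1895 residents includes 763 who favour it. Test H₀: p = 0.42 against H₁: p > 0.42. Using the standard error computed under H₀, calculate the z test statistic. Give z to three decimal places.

z = -1.531

p̂ = 763/1895 ≈ 0.40264.
Standard error under H₀: √(0.42×0.58/1895) = 0.01134.
z = (0.40264 − 0.42)/0.01134 = -0.01736/0.01134 = -1.531.
p-value = P(Z > -1.531) ≈ 0.9371.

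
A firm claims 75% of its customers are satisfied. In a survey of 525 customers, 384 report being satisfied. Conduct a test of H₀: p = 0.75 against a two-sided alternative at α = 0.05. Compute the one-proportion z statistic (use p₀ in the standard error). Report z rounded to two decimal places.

z = -0.98

p̂ = 384/525 = 0.7314.
Standard error under H₀: √(0.75×0.25/525) = 0.0189.
z = (0.7314 − 0.75)/0.0189 = -0.0186/0.0189 = -0.98.
p-value = 2·P(Z > 0.983) ≈ 0.3258. With α = 0.05, fail to reject H₀.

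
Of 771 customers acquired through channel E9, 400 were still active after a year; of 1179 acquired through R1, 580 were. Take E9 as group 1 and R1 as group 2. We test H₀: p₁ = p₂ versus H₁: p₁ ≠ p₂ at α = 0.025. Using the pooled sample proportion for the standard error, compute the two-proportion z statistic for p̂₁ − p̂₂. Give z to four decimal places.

z = 1.1601

p̂₁ = 400/771 ≈ 0.518807, p̂₂ = 580/1179 ≈ 0.491942.
Pooled p̂ = (400+580)/(771+1179) = 980/1950 = 0.502564.
SE = √(0.249993 × 0.00214519) = 0.023158.
z = (0.518807 − 0.491942)/0.023158 = 0.026865/0.023158 = 1.1601.
Two-sided p-value ≈ 2·Φ(−1.160) = 0.2460; since p > α = 0.025, fail to reject H₀.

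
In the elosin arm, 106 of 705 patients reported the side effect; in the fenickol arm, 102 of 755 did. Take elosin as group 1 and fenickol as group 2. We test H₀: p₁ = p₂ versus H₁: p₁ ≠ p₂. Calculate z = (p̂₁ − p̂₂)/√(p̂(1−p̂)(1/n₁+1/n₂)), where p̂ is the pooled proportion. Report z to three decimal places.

z = 0.833

p̂₁ = 106/705 = 0.15035, p̂₂ = 102/755 = 0.13510.
Pooled p̂ = (106+102)/(705+755) = 208/1460 = 0.14247.
SE = √(p̂(1−p̂)(1/n₁+1/n₂)) = √(0.14247·0.85753·0.00274294) = √(0.000335103) = 0.01831.
z = (0.15035 − 0.13510)/0.01831 = 0.01525/0.01831 = 0.833.
p-value = 2·P(Z > 0.833) ≈ 0.4046.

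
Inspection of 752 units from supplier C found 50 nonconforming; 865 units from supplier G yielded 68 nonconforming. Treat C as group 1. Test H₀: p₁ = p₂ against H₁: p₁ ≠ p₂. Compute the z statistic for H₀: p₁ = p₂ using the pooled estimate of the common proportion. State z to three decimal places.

z = -0.935

p̂₁ = 50/752 = 0.066489, p̂₂ = 68/865 = 0.078613.
Pooled p̂ = (50+68)/(752+865) = 118/1617 = 0.072975.
SE = √(0.0676493 × 0.00248586) = 0.012968.
z = (0.066489 − 0.078613)/0.012968 = -0.012124/0.012968 = -0.935.
p-value = 2·P(Z > 0.935) ≈ 0.3499.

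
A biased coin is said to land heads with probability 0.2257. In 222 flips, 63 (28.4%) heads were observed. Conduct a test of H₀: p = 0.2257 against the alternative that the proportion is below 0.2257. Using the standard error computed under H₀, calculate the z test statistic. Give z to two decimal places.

z = 2.07

p̂ = 63/222 ≈ 0.2838.
Under H₀, SE = √(0.2257·0.7743/222) = √(0.000787205) = 0.0281.
z = (0.2838 − 0.2257)/0.0281 = 0.0581/0.0281 = 2.07.
p-value = P(Z < 2.070) ≈ 0.9808.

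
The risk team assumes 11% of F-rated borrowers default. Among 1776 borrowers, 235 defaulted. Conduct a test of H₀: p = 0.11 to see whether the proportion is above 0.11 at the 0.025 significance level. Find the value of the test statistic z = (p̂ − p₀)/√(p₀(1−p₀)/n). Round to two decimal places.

p̂ = 235/1776 = 0.1323.
Standard error under H₀: √(0.11×0.89/1776) = 0.0074.
z = (0.1323 − 0.11)/0.0074 = 0.0223/0.0074 = 3.01.
p-value = P(Z > 3.006) ≈ 0.0013; since p < α = 0.025, reject H₀.

z = 3.01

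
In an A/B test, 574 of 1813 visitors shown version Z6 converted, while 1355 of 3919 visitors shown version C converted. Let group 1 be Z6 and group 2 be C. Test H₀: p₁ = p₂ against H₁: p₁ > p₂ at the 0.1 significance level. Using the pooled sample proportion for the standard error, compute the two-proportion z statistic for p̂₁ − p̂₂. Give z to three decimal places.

p̂₁ = 574/1813 ≈ 0.31660, p̂₂ = 1355/3919 ≈ 0.34575.
Pooled p̂ = (574+1355)/(1813+3919) = 1929/5732 = 0.33653.
SE = √(0.223278 × 0.000806739) = 0.01342.
z = (0.31660 − 0.34575)/0.01342 = -0.02915/0.01342 = -2.172.
p-value = P(Z > -2.172) ≈ 0.9851, so at α = 0.1 we fail to reject H₀.

z = -2.172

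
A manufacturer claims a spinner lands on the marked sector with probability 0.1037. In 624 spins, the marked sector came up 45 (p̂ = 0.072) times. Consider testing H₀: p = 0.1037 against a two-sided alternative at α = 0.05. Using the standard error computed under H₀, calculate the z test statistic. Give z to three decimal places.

p̂ = 45/624 ≈ 0.072115.
Under H₀, SE = √(0.1037·0.8963/624) = √(0.000148952) = 0.012205.
z = (0.072115 − 0.1037)/0.012205 = -0.031585/0.012205 = -2.588.
p-value = 2·P(Z > 2.588) ≈ 0.0097, so at α = 0.05 we reject H₀.

z = -2.588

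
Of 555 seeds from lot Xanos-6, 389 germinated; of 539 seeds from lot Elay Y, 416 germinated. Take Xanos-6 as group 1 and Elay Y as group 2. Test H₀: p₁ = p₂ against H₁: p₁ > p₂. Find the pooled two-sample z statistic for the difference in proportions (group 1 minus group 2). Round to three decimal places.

z = -2.659

p̂₁ = 389/555 ≈ 0.70090, p̂₂ = 416/539 ≈ 0.77180.
Pooled p̂ = (389+416)/(555+539) = 805/1094 = 0.73583.
SE = √(p̂(1−p̂)(1/n₁+1/n₂)) = √(0.73583·0.26417·0.00365709) = √(0.000710877) = 0.02666.
z = (0.70090 − 0.77180)/0.02666 = -0.07090/0.02666 = -2.659.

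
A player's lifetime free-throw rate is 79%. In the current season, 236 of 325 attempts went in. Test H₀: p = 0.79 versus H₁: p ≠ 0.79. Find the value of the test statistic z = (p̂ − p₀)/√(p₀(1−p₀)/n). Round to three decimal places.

p̂ = 236/325 ≈ 0.72615.
SE = √(p₀(1−p₀)/n) = √(0.1659/325) = 0.02259.
z = (0.72615 − 0.79)/0.02259 = -0.06385/0.02259 = -2.826.

z = -2.826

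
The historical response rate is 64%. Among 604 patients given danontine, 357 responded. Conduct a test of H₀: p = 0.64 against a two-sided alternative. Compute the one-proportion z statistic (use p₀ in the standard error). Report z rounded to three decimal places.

z = -2.506

p̂ = 357/604 = 0.59106.
SE = √(p₀(1−p₀)/n) = √(0.2304/604) = 0.01953.
z = (0.59106 − 0.64)/0.01953 = -0.04894/0.01953 = -2.506.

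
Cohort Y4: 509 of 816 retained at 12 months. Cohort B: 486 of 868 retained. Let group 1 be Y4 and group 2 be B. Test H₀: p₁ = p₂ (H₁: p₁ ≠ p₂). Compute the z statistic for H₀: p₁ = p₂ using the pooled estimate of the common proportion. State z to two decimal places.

p̂₁ = 509/816 ≈ 0.6238, p̂₂ = 486/868 ≈ 0.5599.
Pooled p̂ = (509+486)/(816+868) = 995/1684 = 0.5909.
SE = √(p̂(1−p̂)(1/n₁+1/n₂)) = √(0.5909·0.4091·0.00237756) = √(0.000574765) = 0.0240.
z = (0.6238 − 0.5599)/0.0240 = 0.0639/0.0240 = 2.66.

z = 2.66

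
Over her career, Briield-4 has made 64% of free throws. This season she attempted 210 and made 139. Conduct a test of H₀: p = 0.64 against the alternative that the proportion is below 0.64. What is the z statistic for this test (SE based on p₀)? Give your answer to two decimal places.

p̂ = 139/210 = 0.6619.
Under H₀, SE = √(0.64·0.36/210) = √(0.00109714) = 0.0331.
z = (0.6619 − 0.64)/0.0331 = 0.0219/0.0331 = 0.66.

z = 0.66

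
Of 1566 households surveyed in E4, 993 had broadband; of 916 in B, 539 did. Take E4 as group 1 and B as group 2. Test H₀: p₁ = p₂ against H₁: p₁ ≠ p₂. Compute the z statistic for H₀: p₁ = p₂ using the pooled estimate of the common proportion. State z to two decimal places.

z = 2.26

p̂₁ = 993/1566 ≈ 0.6341, p̂₂ = 539/916 ≈ 0.5884.
Pooled p̂ = (993+539)/(1566+916) = 1532/2482 = 0.6172.
SE = √(0.236254 × 0.00173027) = 0.0202.
z = (0.6341 − 0.5884)/0.0202 = 0.0457/0.0202 = 2.26.
p-value = 2·P(Z > 2.259) ≈ 0.0239.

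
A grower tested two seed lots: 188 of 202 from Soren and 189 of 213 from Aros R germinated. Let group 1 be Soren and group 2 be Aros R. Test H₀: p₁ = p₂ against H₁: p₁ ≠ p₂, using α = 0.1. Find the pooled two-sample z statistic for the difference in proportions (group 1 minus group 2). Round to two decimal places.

p̂₁ = 188/202 ≈ 0.9307, p̂₂ = 189/213 ≈ 0.8873.
Pooled p̂ = (188+189)/(202+213) = 377/415 = 0.9084.
SE = √(0.0831819 × 0.00964533) = 0.0283.
z = (0.9307 − 0.8873)/0.0283 = 0.0434/0.0283 = 1.53.
Two-sided p-value ≈ 2·Φ(−1.531) = 0.1257, so at α = 0.1 we fail to reject H₀.

z = 1.53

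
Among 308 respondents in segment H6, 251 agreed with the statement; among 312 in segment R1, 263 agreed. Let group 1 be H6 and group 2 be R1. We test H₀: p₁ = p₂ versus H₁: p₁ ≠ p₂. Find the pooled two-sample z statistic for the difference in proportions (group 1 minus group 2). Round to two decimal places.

z = -0.93

p̂₁ = 251/308 ≈ 0.8149, p̂₂ = 263/312 ≈ 0.8429.
Pooled p̂ = (251+263)/(308+312) = 514/620 = 0.8290.
SE = √(0.141738 × 0.00645188) = 0.0302.
z = (0.8149 − 0.8429)/0.0302 = -0.0280/0.0302 = -0.93.
Two-sided p-value ≈ 2·Φ(−0.926) = 0.3543.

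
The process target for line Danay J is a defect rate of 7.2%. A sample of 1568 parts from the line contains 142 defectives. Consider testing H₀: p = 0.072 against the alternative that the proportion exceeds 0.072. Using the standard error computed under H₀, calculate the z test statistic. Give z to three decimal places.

z = 2.843

p̂ = 142/1568 ≈ 0.090561.
Standard error under H₀: √(0.072×0.928/1568) = 0.006528.
z = (0.090561 − 0.072)/0.006528 = 0.018561/0.006528 = 2.843.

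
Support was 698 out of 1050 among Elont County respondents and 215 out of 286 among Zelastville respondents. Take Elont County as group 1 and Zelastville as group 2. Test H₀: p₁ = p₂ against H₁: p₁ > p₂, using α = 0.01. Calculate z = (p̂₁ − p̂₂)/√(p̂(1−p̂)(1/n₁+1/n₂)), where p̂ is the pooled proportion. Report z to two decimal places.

z = -2.80

p̂₁ = 698/1050 = 0.6648, p̂₂ = 215/286 = 0.7517.
Pooled p̂ = (698+215)/(1050+286) = 913/1336 = 0.6834.
SE = √(p̂(1−p̂)(1/n₁+1/n₂)) = √(0.6834·0.3166·0.00444888) = √(0.000962608) = 0.0310.
z = (0.6648 − 0.7517)/0.0310 = -0.0869/0.0310 = -2.80.
p-value = P(Z > -2.804) ≈ 0.9975, so at α = 0.01 we fail to reject H₀.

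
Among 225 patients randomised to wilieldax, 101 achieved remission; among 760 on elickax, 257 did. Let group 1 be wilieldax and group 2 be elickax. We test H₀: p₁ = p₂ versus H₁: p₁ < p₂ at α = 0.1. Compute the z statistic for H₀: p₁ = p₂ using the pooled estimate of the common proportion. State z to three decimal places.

z = 3.033

p̂₁ = 101/225 ≈ 0.44889, p̂₂ = 257/760 ≈ 0.33816.
Pooled p̂ = (101+257)/(225+760) = 358/985 = 0.36345.
SE = √(p̂(1−p̂)(1/n₁+1/n₂)) = √(0.36345·0.63655·0.00576023) = √(0.00133266) = 0.03651.
z = (0.44889 − 0.33816)/0.03651 = 0.11073/0.03651 = 3.033.
p-value = P(Z < 3.033) ≈ 0.9988, so at α = 0.1 we fail to reject H₀.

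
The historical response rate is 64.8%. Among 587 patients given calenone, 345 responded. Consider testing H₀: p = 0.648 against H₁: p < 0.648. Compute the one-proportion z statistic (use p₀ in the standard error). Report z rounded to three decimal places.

p̂ = 345/587 = 0.587734.
SE = √(p₀(1−p₀)/n) = √(0.2281/587) = 0.019712.
z = (0.587734 − 0.648)/0.019712 = -0.060266/0.019712 = -3.057.

z = -3.057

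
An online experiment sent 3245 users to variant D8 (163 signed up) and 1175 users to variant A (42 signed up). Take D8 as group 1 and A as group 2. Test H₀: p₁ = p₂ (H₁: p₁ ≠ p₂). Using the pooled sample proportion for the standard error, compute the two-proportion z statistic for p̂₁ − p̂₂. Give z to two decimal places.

p̂₁ = 163/3245 = 0.05023, p̂₂ = 42/1175 = 0.03574.
Pooled p̂ = (163+42)/(3245+1175) = 205/4420 = 0.04638.
SE = √(0.044229 × 0.00115923) = 0.00716.
z = (0.05023 − 0.03574)/0.00716 = 0.01449/0.00716 = 2.02.
Two-sided p-value ≈ 2·Φ(−2.023) = 0.0431.

z = 2.02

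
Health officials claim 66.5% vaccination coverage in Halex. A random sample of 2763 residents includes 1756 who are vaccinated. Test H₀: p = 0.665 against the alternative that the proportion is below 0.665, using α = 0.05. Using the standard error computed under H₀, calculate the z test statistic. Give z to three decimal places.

p̂ = 1756/2763 ≈ 0.63554.
Under H₀, SE = √(0.665·0.335/2763) = √(8.06279e-05) = 0.00898.
z = (0.63554 − 0.665)/0.00898 = -0.02946/0.00898 = -3.281.
p-value = P(Z < -3.281) ≈ 0.0005; since p < α = 0.05, reject H₀.

z = -3.281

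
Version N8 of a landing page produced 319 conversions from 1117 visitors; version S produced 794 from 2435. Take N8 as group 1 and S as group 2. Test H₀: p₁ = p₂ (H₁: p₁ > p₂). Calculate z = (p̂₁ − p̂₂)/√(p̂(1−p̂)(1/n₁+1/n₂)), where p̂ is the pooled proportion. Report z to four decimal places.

p̂₁ = 319/1117 = 0.285586, p̂₂ = 794/2435 = 0.326078.
Pooled p̂ = (319+794)/(1117+2435) = 1113/3552 = 0.313345.
SE = √(0.21516 × 0.00130593) = 0.016763.
z = (0.285586 − 0.326078)/0.016763 = -0.040492/0.016763 = -2.4156.
p-value = P(Z > -2.416) ≈ 0.9921.

z = -2.4156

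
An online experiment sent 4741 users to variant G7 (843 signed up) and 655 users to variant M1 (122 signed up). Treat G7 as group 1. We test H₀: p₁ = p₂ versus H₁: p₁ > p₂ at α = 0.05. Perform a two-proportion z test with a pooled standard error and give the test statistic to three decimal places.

z = -0.529

p̂₁ = 843/4741 ≈ 0.17781, p̂₂ = 122/655 ≈ 0.18626.
Pooled p̂ = (843+122)/(4741+655) = 965/5396 = 0.17884.
SE = √(0.146854 × 0.00173764) = 0.01597.
z = (0.17781 − 0.18626)/0.01597 = -0.00845/0.01597 = -0.529.
p-value = P(Z > -0.529) ≈ 0.7016. With α = 0.05, fail to reject H₀.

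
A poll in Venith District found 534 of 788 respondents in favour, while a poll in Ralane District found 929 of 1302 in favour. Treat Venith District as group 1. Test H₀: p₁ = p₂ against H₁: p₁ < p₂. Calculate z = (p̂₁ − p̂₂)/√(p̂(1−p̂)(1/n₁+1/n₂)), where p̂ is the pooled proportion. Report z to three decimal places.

p̂₁ = 534/788 ≈ 0.677665, p̂₂ = 929/1302 ≈ 0.713518.
Pooled p̂ = (534+929)/(788+1302) = 1463/2090 = 0.700000.
SE = √(p̂(1−p̂)(1/n₁+1/n₂)) = √(0.700000·0.300000·0.00203708) = √(0.000427788) = 0.020683.
z = (0.677665 − 0.713518)/0.020683 = -0.035853/0.020683 = -1.733.
p-value = P(Z < -1.733) ≈ 0.0415.

z = -1.733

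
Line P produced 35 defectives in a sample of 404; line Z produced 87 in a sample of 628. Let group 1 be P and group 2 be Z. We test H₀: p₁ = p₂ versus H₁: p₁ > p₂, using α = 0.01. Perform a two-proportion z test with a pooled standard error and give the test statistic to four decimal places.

p̂₁ = 35/404 ≈ 0.0866337, p̂₂ = 87/628 ≈ 0.1385350.
Pooled p̂ = (35+87)/(404+628) = 122/1032 = 0.1182171.
SE = √(0.104242 × 0.0040676) = 0.0205916.
z = (0.0866337 − 0.1385350)/0.0205916 = -0.0519013/0.0205916 = -2.5205.
p-value = P(Z > -2.521) ≈ 0.9941. With α = 0.01, fail to reject H₀.

z = -2.5205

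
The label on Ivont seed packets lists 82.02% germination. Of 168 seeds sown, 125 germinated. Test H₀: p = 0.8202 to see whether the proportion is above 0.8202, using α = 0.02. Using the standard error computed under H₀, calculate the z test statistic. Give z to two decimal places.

z = -2.57

p̂ = 125/168 = 0.7440.
Standard error under H₀: √(0.8202×0.1798/168) = 0.0296.
z = (0.7440 − 0.8202)/0.0296 = -0.0762/0.0296 = -2.57.
p-value = P(Z > -2.570) ≈ 0.9949. With α = 0.02, fail to reject H₀.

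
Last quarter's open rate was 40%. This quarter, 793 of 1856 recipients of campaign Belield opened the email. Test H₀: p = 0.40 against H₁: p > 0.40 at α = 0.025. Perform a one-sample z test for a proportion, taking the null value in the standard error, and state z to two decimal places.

p̂ = 793/1856 = 0.42726.
Under H₀, SE = √(0.4·0.6/1856) = √(0.00012931) = 0.01137.
z = (0.42726 − 0.4)/0.01137 = 0.02726/0.01137 = 2.40.
p-value = P(Z > 2.397) ≈ 0.0083; since p < α = 0.025, reject H₀.

z = 2.40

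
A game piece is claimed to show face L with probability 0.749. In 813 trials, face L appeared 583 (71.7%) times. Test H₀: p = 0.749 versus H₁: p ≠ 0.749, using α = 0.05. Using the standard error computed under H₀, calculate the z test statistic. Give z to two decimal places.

p̂ = 583/813 ≈ 0.7171.
Standard error under H₀: √(0.749×0.251/813) = 0.0152.
z = (0.7171 − 0.749)/0.0152 = -0.0319/0.0152 = -2.10.
Two-sided p-value ≈ 2·Φ(−2.098) = 0.0359; since p < α = 0.05, reject H₀.

z = -2.10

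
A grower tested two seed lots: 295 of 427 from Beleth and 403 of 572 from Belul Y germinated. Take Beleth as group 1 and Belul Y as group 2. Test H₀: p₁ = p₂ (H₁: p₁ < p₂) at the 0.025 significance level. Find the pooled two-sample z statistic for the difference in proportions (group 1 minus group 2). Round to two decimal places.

p̂₁ = 295/427 = 0.69087, p̂₂ = 403/572 = 0.70455.
Pooled p̂ = (295+403)/(427+572) = 698/999 = 0.69870.
SE = √(0.210519 × 0.00409017) = 0.02934.
z = (0.69087 − 0.70455)/0.02934 = -0.01368/0.02934 = -0.47.
p-value = P(Z < -0.466) ≈ 0.3205, so at α = 0.025 we fail to reject H₀.

z = -0.47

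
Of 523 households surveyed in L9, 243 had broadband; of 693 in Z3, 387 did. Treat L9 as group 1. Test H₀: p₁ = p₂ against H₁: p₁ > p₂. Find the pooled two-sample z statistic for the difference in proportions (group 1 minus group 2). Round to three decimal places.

p̂₁ = 243/523 ≈ 0.464627, p̂₂ = 387/693 ≈ 0.558442.
Pooled p̂ = (243+387)/(523+693) = 630/1216 = 0.518092.
SE = √(p̂(1−p̂)(1/n₁+1/n₂)) = √(0.518092·0.481908·0.00335505) = √(0.000837664) = 0.028942.
z = (0.464627 − 0.558442)/0.028942 = -0.093815/0.028942 = -3.241.
p-value = P(Z > -3.241) ≈ 0.9994.

z = -3.241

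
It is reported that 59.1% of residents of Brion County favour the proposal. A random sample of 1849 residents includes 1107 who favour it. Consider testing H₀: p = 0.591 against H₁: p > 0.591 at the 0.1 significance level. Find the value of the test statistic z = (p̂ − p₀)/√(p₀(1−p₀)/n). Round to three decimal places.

p̂ = 1107/1849 = 0.59870.
Under H₀, SE = √(0.591·0.409/1849) = √(0.00013073) = 0.01143.
z = (0.59870 − 0.591)/0.01143 = 0.00770/0.01143 = 0.674.
p-value = P(Z > 0.674) ≈ 0.2503, so at α = 0.1 we fail to reject H₀.

z = 0.674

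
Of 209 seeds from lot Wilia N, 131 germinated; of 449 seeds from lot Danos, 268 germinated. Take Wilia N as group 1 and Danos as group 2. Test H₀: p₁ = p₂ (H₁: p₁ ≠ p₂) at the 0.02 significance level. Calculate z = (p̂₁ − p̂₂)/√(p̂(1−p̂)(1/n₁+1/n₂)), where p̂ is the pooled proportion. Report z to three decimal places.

p̂₁ = 131/209 ≈ 0.62679, p̂₂ = 268/449 ≈ 0.59688.
Pooled p̂ = (131+268)/(209+449) = 399/658 = 0.60638.
SE = √(0.238683 × 0.00701186) = 0.04091.
z = (0.62679 − 0.59688)/0.04091 = 0.02991/0.04091 = 0.731.
p-value = 2·P(Z > 0.731) ≈ 0.4647, so at α = 0.02 we fail to reject H₀.

z = 0.731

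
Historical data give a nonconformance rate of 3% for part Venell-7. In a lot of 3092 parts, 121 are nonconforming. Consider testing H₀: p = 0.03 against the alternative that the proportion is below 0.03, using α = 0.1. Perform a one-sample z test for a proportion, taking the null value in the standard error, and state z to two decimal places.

p̂ = 121/3092 ≈ 0.039133.
SE = √(p₀(1−p₀)/n) = √(0.0291/3092) = 0.003068.
z = (0.039133 − 0.03)/0.003068 = 0.009133/0.003068 = 2.98.
p-value = P(Z < 2.977) ≈ 0.9985. With α = 0.1, fail to reject H₀.

z = 2.98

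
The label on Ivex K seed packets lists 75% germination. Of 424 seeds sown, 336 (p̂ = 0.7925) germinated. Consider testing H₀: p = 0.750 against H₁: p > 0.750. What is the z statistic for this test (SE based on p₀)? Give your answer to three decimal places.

z = 2.019

p̂ = 336/424 = 0.79245.
Standard error under H₀: √(0.75×0.25/424) = 0.02103.
z = (0.79245 − 0.75)/0.02103 = 0.04245/0.02103 = 2.019.
p-value = P(Z > 2.019) ≈ 0.0218.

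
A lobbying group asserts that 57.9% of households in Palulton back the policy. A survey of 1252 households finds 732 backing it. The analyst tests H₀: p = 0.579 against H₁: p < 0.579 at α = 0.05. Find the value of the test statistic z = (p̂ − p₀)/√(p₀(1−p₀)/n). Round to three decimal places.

p̂ = 732/1252 ≈ 0.58466.
Standard error under H₀: √(0.579×0.421/1252) = 0.01395.
z = (0.58466 − 0.579)/0.01395 = 0.00566/0.01395 = 0.406.
p-value = P(Z < 0.406) ≈ 0.6576. With α = 0.05, fail to reject H₀.

z = 0.406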